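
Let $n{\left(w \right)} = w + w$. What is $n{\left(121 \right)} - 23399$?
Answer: $-23157$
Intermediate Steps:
$n{\left(w \right)} = 2 w$
$n{\left(121 \right)} - 23399 = 2 \cdot 121 - 23399 = 242 - 23399 = -23157$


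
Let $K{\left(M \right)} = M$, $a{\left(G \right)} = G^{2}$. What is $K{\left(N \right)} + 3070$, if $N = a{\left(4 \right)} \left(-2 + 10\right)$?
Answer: $3198$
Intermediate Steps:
$N = 128$ ($N = 4^{2} \left(-2 + 10\right) = 16 \cdot 8 = 128$)
$K{\left(N \right)} + 3070 = 128 + 3070 = 3198$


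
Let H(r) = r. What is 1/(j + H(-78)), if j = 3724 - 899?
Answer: 1/2747 ≈ 0.00036403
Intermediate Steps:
j = 2825
1/(j + H(-78)) = 1/(2825 - 78) = 1/2747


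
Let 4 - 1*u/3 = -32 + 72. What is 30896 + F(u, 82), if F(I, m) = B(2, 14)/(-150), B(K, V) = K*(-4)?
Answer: 2317204/75 ≈ 30896.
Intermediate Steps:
u = -108 (u = 12 - 3*(-32 + 72) = 12 - 3*40 = 12 - 120 = -108)
B(K, V) = -4*K
F(I, m) = 4/75 (F(I, m) = -4*2/(-150) = -8*(-1/150) = 4/75)
30896 + F(u, 82) = 30896 + 4/75 = 2317204/75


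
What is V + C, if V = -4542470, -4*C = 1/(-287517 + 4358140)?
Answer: -73962731435241/16282492 ≈ -4.5425e+6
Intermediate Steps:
C = -1/16282492 (C = -1/(4*(-287517 + 4358140)) = -1/4/4070623 = -1/4*1/4070623 = -1/16282492 ≈ -6.1416e-8)
V + C = -4542470 - 1/16282492 = -73962731435241/16282492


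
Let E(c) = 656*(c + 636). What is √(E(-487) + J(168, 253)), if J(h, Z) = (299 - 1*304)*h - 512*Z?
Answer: 2*I*√8158 ≈ 180.64*I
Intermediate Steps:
E(c) = 417216 + 656*c (E(c) = 656*(636 + c) = 417216 + 656*c)
J(h, Z) = -512*Z - 5*h (J(h, Z) = (299 - 304)*h - 512*Z = -5*h - 512*Z = -512*Z - 5*h)
√(E(-487) + J(168, 253)) = √((417216 + 656*(-487)) + (-512*253 - 5*168)) = √((417216 - 319472) + (-129536 - 840)) = √(97744 - 130376) = √(-32632) = 2*I*√8158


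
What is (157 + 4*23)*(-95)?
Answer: -23655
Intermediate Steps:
(157 + 4*23)*(-95) = (157 + 92)*(-95) = 249*(-95) = -23655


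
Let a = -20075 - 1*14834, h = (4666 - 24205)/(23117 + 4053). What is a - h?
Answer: -72958307/2090 ≈ -34908.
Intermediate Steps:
h = -1503/2090 (h = -19539/27170 = -19539*1/27170 = -1503/2090 ≈ -0.71914)
a = -34909 (a = -20075 - 14834 = -34909)
a - h = -34909 - 1*(-1503/2090) = -34909 + 1503/2090 = -72958307/2090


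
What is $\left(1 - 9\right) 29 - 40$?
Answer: $-272$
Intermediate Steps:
$\left(1 - 9\right) 29 - 40 = \left(-8\right) 29 - 40 = -232 - 40 = -272$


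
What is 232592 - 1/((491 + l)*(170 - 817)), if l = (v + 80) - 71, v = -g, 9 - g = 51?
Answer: 81563967009/350674 ≈ 2.3259e+5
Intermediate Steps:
g = -42 (g = 9 - 1*51 = 9 - 51 = -42)
v = 42 (v = -1*(-42) = 42)
l = 51 (l = (42 + 80) - 71 = 122 - 71 = 51)
232592 - 1/((491 + l)*(170 - 817)) = 232592 - 1/((491 + 51)*(170 - 817)) = 232592 - 1/(542*(-647)) = 232592 - (-1)/(542*647) = 232592 - 1*(-1/350674) = 232592 + 1/350674 = 81563967009/350674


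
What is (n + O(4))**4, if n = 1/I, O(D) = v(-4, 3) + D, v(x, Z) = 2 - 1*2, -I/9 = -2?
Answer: 28398241/104976 ≈ 270.52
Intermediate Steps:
I = 18 (I = -9*(-2) = 18)
v(x, Z) = 0 (v(x, Z) = 2 - 2 = 0)
O(D) = D (O(D) = 0 + D = D)
n = 1/18 ≈ 0.055556
(n + O(4))**4 = (1/18 + 4)**4 = (73/18)**4 = 28398241/104976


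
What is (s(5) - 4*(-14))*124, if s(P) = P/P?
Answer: 7068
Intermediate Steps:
s(P) = 1
(s(5) - 4*(-14))*124 = (1 - 4*(-14))*124 = (1 + 56)*124 = 57*124 = 7068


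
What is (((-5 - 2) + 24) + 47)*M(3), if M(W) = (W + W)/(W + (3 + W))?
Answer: 128/3 ≈ 42.667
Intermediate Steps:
M(W) = 2*W/(3 + 2*W) (M(W) = (2*W)/(3 + 2*W) = 2*W/(3 + 2*W))
(((-5 - 2) + 24) + 47)*M(3) = (((-5 - 2) + 24) + 47)*(2*3/(3 + 2*3)) = ((-7 + 24) + 47)*(2*3/(3 + 6)) = (17 + 47)*(2*3/9) = 64*(2*3*(⅑)) = 64*(⅔) = 128/3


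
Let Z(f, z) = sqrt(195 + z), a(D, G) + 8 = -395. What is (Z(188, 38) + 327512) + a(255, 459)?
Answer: 327109 + sqrt(233) ≈ 3.2712e+5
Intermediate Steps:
a(D, G) = -403 (a(D, G) = -8 - 395 = -403)
(Z(188, 38) + 327512) + a(255, 459) = (sqrt(195 + 38) + 327512) - 403 = (sqrt(233) + 327512) - 403 = (327512 + sqrt(233)) - 403 = 327109 + sqrt(233)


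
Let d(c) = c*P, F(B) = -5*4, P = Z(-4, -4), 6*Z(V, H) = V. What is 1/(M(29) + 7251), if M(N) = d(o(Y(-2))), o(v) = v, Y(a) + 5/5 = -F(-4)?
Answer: 3/21715 ≈ 0.00013815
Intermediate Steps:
Z(V, H) = V/6
P = -⅔ (P = (⅙)*(-4) = -⅔ ≈ -0.66667)
F(B) = -20
Y(a) = 19 (Y(a) = -1 - 1*(-20) = -1 + 20 = 19)
d(c) = -2*c/3 (d(c) = c*(-⅔) = -2*c/3)
M(N) = -38/3 (M(N) = -⅔*19 = -38/3)
1/(M(29) + 7251) = 1/(-38/3 + 7251) = 1/(21715/3) = 3/21715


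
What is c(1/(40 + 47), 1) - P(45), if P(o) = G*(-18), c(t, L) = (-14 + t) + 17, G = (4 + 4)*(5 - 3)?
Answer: 25318/87 ≈ 291.01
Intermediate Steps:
G = 16 (G = 8*2 = 16)
c(t, L) = 3 + t
P(o) = -288 (P(o) = 16*(-18) = -288)
c(1/(40 + 47), 1) - P(45) = (3 + 1/(40 + 47)) - 1*(-288) = (3 + 1/87) + 288 = 262/87 + 288 = 25318/87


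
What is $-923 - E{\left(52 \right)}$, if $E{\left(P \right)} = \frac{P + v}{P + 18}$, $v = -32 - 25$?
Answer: $- \frac{12921}{14} \approx -922.93$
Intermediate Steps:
$v = -57$
$E{\left(P \right)} = \frac{-57 + P}{18 + P}$ ($E{\left(P \right)} = \frac{P - 57}{P + 18} = \frac{-57 + P}{18 + P}$)
$-923 - E{\left(52 \right)} = -923 - \frac{-57 + 52}{18 + 52} = -923 - \frac{1}{70} \left(-5\right) = -923 - - \frac{1}{14} = -923 + \frac{1}{14} = - \frac{12921}{14}$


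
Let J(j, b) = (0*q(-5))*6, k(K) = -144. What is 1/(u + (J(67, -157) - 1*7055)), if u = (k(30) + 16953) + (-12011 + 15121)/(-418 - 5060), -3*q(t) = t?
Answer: 2739/26714651 ≈ 0.00010253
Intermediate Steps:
q(t) = -t/3
J(j, b) = 0 (J(j, b) = (0*(-1/3*(-5)))*6 = (0*(5/3))*6 = 0*6 = 0)
u = 46038296/2739 (u = (-144 + 16953) + (-12011 + 15121)/(-418 - 5060) = 16809 + 3110/(-5478) = 16809 + 3110*(-1/5478) = 16809 - 1555/2739 = 46038296/2739 ≈ 16808.)
1/(u + (J(67, -157) - 1*7055)) = 1/(46038296/2739 + (0 - 1*7055)) = 1/(46038296/2739 + (0 - 7055)) = 1/(46038296/2739 - 7055) = 1/(26714651/2739) = 2739/26714651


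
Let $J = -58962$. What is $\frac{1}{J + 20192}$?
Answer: $- \frac{1}{38770} \approx -2.5793 \cdot 10^{-5}$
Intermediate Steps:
$\frac{1}{J + 20192} = \frac{1}{-58962 + 20192} = \frac{1}{-38770} = - \frac{1}{38770}$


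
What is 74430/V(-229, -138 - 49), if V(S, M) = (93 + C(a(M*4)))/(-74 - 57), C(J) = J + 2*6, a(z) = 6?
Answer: -3250110/37 ≈ -87841.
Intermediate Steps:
C(J) = 12 + J (C(J) = J + 12 = 12 + J)
V(S, M) = -111/131 (V(S, M) = (93 + (12 + 6))/(-74 - 57) = (93 + 18)/(-131) = 111*(-1/131) = -111/131)
74430/V(-229, -138 - 49) = 74430/(-111/131) = 74430*(-131/111) = -3250110/37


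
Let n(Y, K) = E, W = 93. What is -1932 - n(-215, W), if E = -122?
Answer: -1810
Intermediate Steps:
n(Y, K) = -122
-1932 - n(-215, W) = -1932 - 1*(-122) = -1932 + 122 = -1810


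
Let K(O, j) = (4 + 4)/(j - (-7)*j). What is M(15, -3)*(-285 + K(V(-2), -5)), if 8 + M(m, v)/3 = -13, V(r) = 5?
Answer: 89838/5 ≈ 17968.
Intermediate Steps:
M(m, v) = -63 (M(m, v) = -24 + 3*(-13) = -24 - 39 = -63)
K(O, j) = 1/j (K(O, j) = 8/(j + 7*j) = 8/((8*j)) = 8*(1/(8*j)) = 1/j)
M(15, -3)*(-285 + K(V(-2), -5)) = -63*(-285 + 1/(-5)) = -63*(-285 - 1/5) = -63*(-1426/5) = 89838/5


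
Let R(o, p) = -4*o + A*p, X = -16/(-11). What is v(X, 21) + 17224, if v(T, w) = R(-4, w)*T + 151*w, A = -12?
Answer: 220569/11 ≈ 20052.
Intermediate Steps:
X = 16/11 (X = -16*(-1/11) = 16/11 ≈ 1.4545)
R(o, p) = -12*p - 4*o (R(o, p) = -4*o - 12*p = -12*p - 4*o)
v(T, w) = 151*w + T*(16 - 12*w) (v(T, w) = (-12*w - 4*(-4))*T + 151*w = (-12*w + 16)*T + 151*w = (16 - 12*w)*T + 151*w = T*(16 - 12*w) + 151*w = 151*w + T*(16 - 12*w))
v(X, 21) + 17224 = (151*21 - 4*16/11*(-4 + 3*21)) + 17224 = (3171 - 4*16/11*(-4 + 63)) + 17224 = (3171 - 4*16/11*59) + 17224 = (3171 - 3776/11) + 17224 = 31105/11 + 17224 = 220569/11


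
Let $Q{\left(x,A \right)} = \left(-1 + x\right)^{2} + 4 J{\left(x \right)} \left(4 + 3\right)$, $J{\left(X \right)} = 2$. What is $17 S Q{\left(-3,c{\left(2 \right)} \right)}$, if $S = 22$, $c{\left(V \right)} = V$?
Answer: $26928$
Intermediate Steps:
$Q{\left(x,A \right)} = 56 + \left(-1 + x\right)^{2}$ ($Q{\left(x,A \right)} = \left(-1 + x\right)^{2} + 4 \cdot 2 \left(4 + 3\right) = \left(-1 + x\right)^{2} + 4 \cdot 2 \cdot 7 = \left(-1 + x\right)^{2} + 4 \cdot 14 = \left(-1 + x\right)^{2} + 56 = 56 + \left(-1 + x\right)^{2}$)
$17 S Q{\left(-3,c{\left(2 \right)} \right)} = 17 \cdot 22 \left(56 + \left(-1 - 3\right)^{2}\right) = 374 \left(56 + \left(-4\right)^{2}\right) = 374 \left(56 + 16\right) = 374 \cdot 72 = 26928$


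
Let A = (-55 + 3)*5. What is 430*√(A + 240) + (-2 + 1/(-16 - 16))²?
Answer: 4225/1024 + 860*I*√5 ≈ 4.126 + 1923.0*I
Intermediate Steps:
A = -260 (A = -52*5 = -260)
430*√(A + 240) + (-2 + 1/(-16 - 16))² = 430*√(-260 + 240) + (-2 + 1/(-16 - 16))² = 430*√(-20) + (-2 + 1/(-32))² = 430*(2*I*√5) + (-2 - 1/32)² = 860*I*√5 + (-65/32)² = 860*I*√5 + 4225/1024 = 4225/1024 + 860*I*√5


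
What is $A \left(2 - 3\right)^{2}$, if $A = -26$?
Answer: $-26$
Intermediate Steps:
$A \left(2 - 3\right)^{2} = - 26 \left(2 - 3\right)^{2} = - 26 \left(-1\right)^{2} = \left(-26\right) 1 = -26$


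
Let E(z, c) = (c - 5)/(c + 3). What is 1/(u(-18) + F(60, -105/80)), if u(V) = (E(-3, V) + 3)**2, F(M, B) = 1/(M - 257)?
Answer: 44325/910703 ≈ 0.048671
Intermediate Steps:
E(z, c) = (-5 + c)/(3 + c)
F(M, B) = 1/(-257 + M)
u(V) = (3 + (-5 + V)/(3 + V))**2 (u(V) = ((-5 + V)/(3 + V) + 3)**2 = (3 + (-5 + V)/(3 + V))**2)
1/(u(-18) + F(60, -105/80)) = 1/(16*(1 - 18)**2/(3 - 18)**2 + 1/(-257 + 60)) = 1/(16*(-17)**2/(-15)**2 + 1/(-197)) = 1/(16*289*(1/225) - 1/197) = 1/(4624/225 - 1/197) = 1/(910703/44325) = 44325/910703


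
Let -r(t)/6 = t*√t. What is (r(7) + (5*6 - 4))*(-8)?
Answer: -208 + 336*√7 ≈ 680.97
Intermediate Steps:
r(t) = -6*t^(3/2) (r(t) = -6*t*√t = -6*t^(3/2))
(r(7) + (5*6 - 4))*(-8) = (-42*√7 + (5*6 - 4))*(-8) = (-42*√7 + (30 - 4))*(-8) = (-42*√7 + 26)*(-8) = (26 - 42*√7)*(-8) = -208 + 336*√7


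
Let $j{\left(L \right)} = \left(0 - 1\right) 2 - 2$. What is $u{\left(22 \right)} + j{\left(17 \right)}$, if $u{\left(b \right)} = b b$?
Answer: $480$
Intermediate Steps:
$j{\left(L \right)} = -4$ ($j{\left(L \right)} = \left(-1\right) 2 - 2 = -2 - 2 = -4$)
$u{\left(b \right)} = b^{2}$
$u{\left(22 \right)} + j{\left(17 \right)} = 22^{2} - 4 = 484 - 4 = 480$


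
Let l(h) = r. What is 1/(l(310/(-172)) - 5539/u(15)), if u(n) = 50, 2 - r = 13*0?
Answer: -50/5439 ≈ -0.0091929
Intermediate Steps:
r = 2 (r = 2 - 13*0 = 2 - 1*0 = 2 + 0 = 2)
l(h) = 2
1/(l(310/(-172)) - 5539/u(15)) = 1/(2 - 5539/50) = 1/(-5439/50) = -50/5439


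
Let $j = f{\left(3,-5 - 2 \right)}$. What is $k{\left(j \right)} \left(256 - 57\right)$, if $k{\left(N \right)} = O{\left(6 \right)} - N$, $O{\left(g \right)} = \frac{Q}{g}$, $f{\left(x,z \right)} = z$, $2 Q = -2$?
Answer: $\frac{8159}{6} \approx 1359.8$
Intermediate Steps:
$Q = -1$ ($Q = \frac{1}{2} \left(-2\right) = -1$)
$O{\left(g \right)} = - \frac{1}{g}$
$j = -7$ ($j = -5 - 2 = -7$)
$k{\left(N \right)} = - \frac{1}{6} - N$
$k{\left(j \right)} \left(256 - 57\right) = \left(- \frac{1}{6} - -7\right) \left(256 - 57\right) = \left(- \frac{1}{6} + 7\right) 199 = \frac{41}{6} \cdot 199 = \frac{8159}{6}$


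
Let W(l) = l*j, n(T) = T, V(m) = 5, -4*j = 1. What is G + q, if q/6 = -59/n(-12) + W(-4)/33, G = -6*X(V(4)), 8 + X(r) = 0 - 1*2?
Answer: 1973/22 ≈ 89.682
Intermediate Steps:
j = -¼ (j = -¼*1 = -¼ ≈ -0.25000)
X(r) = -10 (X(r) = -8 + (0 - 1*2) = -8 + (0 - 2) = -8 - 2 = -10)
W(l) = -l/4 (W(l) = l*(-¼) = -l/4)
G = 60 (G = -6*(-10) = 60)
q = 653/22 (q = 6*(-59/(-12) - ¼*(-4)/33) = 6*(-59*(-1/12) + 1*(1/33)) = 6*(59/12 + 1/33) = 6*(653/132) = 653/22 ≈ 29.682)
G + q = 60 + 653/22 = 1973/22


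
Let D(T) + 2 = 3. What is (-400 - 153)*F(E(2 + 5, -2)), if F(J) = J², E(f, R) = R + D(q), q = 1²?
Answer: -553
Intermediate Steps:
q = 1
D(T) = 1 (D(T) = -2 + 3 = 1)
E(f, R) = 1 + R (E(f, R) = R + 1 = 1 + R)
(-400 - 153)*F(E(2 + 5, -2)) = (-400 - 153)*(1 - 2)² = -553*(-1)² = -553*1 = -553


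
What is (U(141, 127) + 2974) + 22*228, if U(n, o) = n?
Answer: 8131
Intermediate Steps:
(U(141, 127) + 2974) + 22*228 = (141 + 2974) + 22*228 = 3115 + 5016 = 8131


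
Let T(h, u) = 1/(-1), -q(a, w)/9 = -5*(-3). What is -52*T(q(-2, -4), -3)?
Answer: 52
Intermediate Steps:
q(a, w) = -135 (q(a, w) = -(-45)*(-3) = -9*15 = -135)
T(h, u) = -1
-52*T(q(-2, -4), -3) = -52*(-1) = 52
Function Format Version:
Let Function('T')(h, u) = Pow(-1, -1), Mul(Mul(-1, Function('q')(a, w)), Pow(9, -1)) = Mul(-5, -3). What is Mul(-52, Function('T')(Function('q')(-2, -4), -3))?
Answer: 52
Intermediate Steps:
Function('q')(a, w) = -135 (Function('q')(a, w) = Mul(-9, Mul(-5, -3)) = Mul(-9, 15) = -135)
Function('T')(h, u) = -1
Mul(-52, Function('T')(Function('q')(-2, -4), -3)) = Mul(-52, -1) = 52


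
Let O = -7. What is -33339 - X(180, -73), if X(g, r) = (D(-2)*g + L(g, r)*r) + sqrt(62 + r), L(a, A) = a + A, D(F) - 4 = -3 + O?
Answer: -24448 - I*sqrt(11) ≈ -24448.0 - 3.3166*I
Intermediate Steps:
D(F) = -6 (D(F) = 4 + (-3 - 7) = 4 - 10 = -6)
L(a, A) = A + a
X(g, r) = sqrt(62 + r) - 6*g + r*(g + r) (X(g, r) = (-6*g + (r + g)*r) + sqrt(62 + r) = (-6*g + (g + r)*r) + sqrt(62 + r) = (-6*g + r*(g + r)) + sqrt(62 + r) = sqrt(62 + r) - 6*g + r*(g + r))
-33339 - X(180, -73) = -33339 - (sqrt(62 - 73) - 6*180 - 73*(180 - 73)) = -33339 - (sqrt(-11) - 1080 - 73*107) = -33339 - (I*sqrt(11) - 1080 - 7811) = -33339 - (-8891 + I*sqrt(11)) = -33339 + (8891 - I*sqrt(11)) = -24448 - I*sqrt(11)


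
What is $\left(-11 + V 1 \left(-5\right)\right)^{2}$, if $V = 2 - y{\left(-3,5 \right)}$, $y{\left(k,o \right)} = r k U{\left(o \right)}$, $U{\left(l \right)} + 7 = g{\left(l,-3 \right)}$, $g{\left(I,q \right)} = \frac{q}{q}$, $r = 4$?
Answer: $114921$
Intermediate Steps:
$g{\left(I,q \right)} = 1$
$U{\left(l \right)} = -6$ ($U{\left(l \right)} = -7 + 1 = -6$)
$y{\left(k,o \right)} = - 24 k$ ($y{\left(k,o \right)} = 4 k \left(-6\right) = - 24 k$)
$V = -70$ ($V = 2 - \left(-24\right) \left(-3\right) = 2 - 72 = -70$)
$\left(-11 + V 1 \left(-5\right)\right)^{2} = \left(-11 + \left(-70\right) 1 \left(-5\right)\right)^{2} = \left(-11 - -350\right)^{2} = \left(-11 + 350\right)^{2} = 339^{2} = 114921$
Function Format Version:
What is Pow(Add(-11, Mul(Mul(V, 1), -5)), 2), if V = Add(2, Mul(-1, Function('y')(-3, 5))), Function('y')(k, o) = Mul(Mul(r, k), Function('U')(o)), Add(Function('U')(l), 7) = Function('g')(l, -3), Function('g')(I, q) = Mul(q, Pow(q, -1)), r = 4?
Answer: 114921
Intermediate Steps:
Function('g')(I, q) = 1
Function('U')(l) = -6 (Function('U')(l) = Add(-7, 1) = -6)
Function('y')(k, o) = Mul(-24, k) (Function('y')(k, o) = Mul(Mul(4, k), -6) = Mul(-24, k))
V = -70 (V = Add(2, Mul(-1, Mul(-24, -3))) = Add(2, Mul(-1, 72)) = Add(2, -72) = -70)
Pow(Add(-11, Mul(Mul(V, 1), -5)), 2) = Pow(Add(-11, Mul(Mul(-70, 1), -5)), 2) = Pow(Add(-11, Mul(-70, -5)), 2) = Pow(Add(-11, 350), 2) = Pow(339, 2) = 114921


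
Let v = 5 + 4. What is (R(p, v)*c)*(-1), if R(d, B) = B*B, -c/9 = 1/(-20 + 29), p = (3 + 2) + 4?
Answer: 81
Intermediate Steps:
p = 9 (p = 5 + 4 = 9)
v = 9
c = -1 (c = -9/(-20 + 29) = -9/9 = -9*1/9 = -1)
R(d, B) = B**2
(R(p, v)*c)*(-1) = (9**2*(-1))*(-1) = (81*(-1))*(-1) = -81*(-1) = 81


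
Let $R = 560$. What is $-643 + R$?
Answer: $-83$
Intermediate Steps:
$-643 + R = -643 + 560 = -83$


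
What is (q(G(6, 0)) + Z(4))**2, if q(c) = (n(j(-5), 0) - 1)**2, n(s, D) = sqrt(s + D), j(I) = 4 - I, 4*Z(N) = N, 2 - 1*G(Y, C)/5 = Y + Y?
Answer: 25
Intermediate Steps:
G(Y, C) = 10 - 10*Y (G(Y, C) = 10 - 5*(Y + Y) = 10 - 10*Y)
Z(N) = N/4
n(s, D) = sqrt(D + s)
q(c) = 4 (q(c) = (sqrt(0 + (4 - 1*(-5))) - 1)**2 = (sqrt(0 + (4 + 5)) - 1)**2 = (sqrt(0 + 9) - 1)**2 = (sqrt(9) - 1)**2 = (3 - 1)**2 = 2**2 = 4)
(q(G(6, 0)) + Z(4))**2 = (4 + (1/4)*4)**2 = (4 + 1)**2 = 5**2 = 25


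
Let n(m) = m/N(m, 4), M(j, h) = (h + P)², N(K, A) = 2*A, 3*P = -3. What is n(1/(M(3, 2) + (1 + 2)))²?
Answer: 1/1024 ≈ 0.00097656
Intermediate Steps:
P = -1 (P = (⅓)*(-3) = -1)
M(j, h) = (-1 + h)² (M(j, h) = (h - 1)² = (-1 + h)²)
n(m) = m/8 (n(m) = m/((2*4)) = m/8)
n(1/(M(3, 2) + (1 + 2)))² = (1/(8*((-1 + 2)² + (1 + 2))))² = (1/(8*(1² + 3)))² = (1/(8*(1 + 3)))² = ((⅛)/4)² = ((⅛)*(¼))² = (1/32)² = 1/1024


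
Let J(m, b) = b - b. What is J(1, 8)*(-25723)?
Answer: 0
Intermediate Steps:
J(m, b) = 0
J(1, 8)*(-25723) = 0*(-25723) = 0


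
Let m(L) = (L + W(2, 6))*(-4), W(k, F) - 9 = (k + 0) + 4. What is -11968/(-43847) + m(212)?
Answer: -39801108/43847 ≈ -907.73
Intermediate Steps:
W(k, F) = 13 + k (W(k, F) = 9 + ((k + 0) + 4) = 9 + (k + 4) = 9 + (4 + k) = 13 + k)
m(L) = -60 - 4*L (m(L) = (L + (13 + 2))*(-4) = (L + 15)*(-4) = (15 + L)*(-4) = -60 - 4*L)
-11968/(-43847) + m(212) = -11968/(-43847) + (-60 - 4*212) = -11968*(-1/43847) + (-60 - 848) = 11968/43847 - 908 = -39801108/43847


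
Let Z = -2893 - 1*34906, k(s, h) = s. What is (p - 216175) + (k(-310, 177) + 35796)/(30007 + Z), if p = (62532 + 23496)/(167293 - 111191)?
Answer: -23625381634149/109286696 ≈ -2.1618e+5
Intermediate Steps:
p = 43014/28051 (p = 86028/56102 = 86028*(1/56102) = 43014/28051 ≈ 1.5334)
Z = -37799 (Z = -2893 - 34906 = -37799)
(p - 216175) + (k(-310, 177) + 35796)/(30007 + Z) = (43014/28051 - 216175) + (-310 + 35796)/(30007 - 37799) = -6063881911/28051 + 35486/(-7792) = -6063881911/28051 + 35486*(-1/7792) = -6063881911/28051 - 17743/3896 = -23625381634149/109286696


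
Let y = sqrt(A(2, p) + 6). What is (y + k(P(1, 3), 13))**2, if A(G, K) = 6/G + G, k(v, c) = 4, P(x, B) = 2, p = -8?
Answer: (4 + sqrt(11))**2 ≈ 53.533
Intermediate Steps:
A(G, K) = G + 6/G
y = sqrt(11) (y = sqrt((2 + 6/2) + 6) = sqrt((2 + 6*(1/2)) + 6) = sqrt((2 + 3) + 6) = sqrt(5 + 6) = sqrt(11) ≈ 3.3166)
(y + k(P(1, 3), 13))**2 = (sqrt(11) + 4)**2 = (4 + sqrt(11))**2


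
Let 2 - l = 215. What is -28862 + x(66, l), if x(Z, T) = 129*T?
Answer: -56339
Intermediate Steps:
l = -213 (l = 2 - 1*215 = 2 - 215 = -213)
-28862 + x(66, l) = -28862 + 129*(-213) = -28862 - 27477 = -56339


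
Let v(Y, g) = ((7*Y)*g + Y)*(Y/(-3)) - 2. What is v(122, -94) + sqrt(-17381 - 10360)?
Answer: 3259594 + I*sqrt(27741) ≈ 3.2596e+6 + 166.56*I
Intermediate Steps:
v(Y, g) = -2 - Y*(Y + 7*Y*g)/3 (v(Y, g) = (7*Y*g + Y)*(Y*(-1/3)) - 2 = (Y + 7*Y*g)*(-Y/3) - 2 = -Y*(Y + 7*Y*g)/3 - 2 = -2 - Y*(Y + 7*Y*g)/3)
v(122, -94) + sqrt(-17381 - 10360) = (-2 - 1/3*122**2 - 7/3*(-94)*122**2) + sqrt(-17381 - 10360) = (-2 - 1/3*14884 - 7/3*(-94)*14884) + sqrt(-27741) = (-2 - 14884/3 + 9793672/3) + I*sqrt(27741) = 3259594 + I*sqrt(27741)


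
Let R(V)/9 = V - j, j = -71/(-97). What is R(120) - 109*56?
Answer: -487967/97 ≈ -5030.6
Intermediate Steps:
j = 71/97 (j = -71*(-1/97) = 71/97 ≈ 0.73196)
R(V) = -639/97 + 9*V (R(V) = 9*(V - 1*71/97) = 9*(V - 71/97) = 9*(-71/97 + V) = -639/97 + 9*V)
R(120) - 109*56 = (-639/97 + 9*120) - 109*56 = (-639/97 + 1080) - 1*6104 = 104121/97 - 6104 = -487967/97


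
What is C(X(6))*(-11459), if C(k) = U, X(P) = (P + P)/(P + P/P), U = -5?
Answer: 57295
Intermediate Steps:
X(P) = 2*P/(1 + P) (X(P) = (2*P)/(P + 1) = (2*P)/(1 + P) = 2*P/(1 + P))
C(k) = -5
C(X(6))*(-11459) = -5*(-11459) = 57295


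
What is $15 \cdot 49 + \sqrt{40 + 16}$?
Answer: $735 + 2 \sqrt{14} \approx 742.48$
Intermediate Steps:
$15 \cdot 49 + \sqrt{40 + 16} = 735 + \sqrt{56} = 735 + 2 \sqrt{14}$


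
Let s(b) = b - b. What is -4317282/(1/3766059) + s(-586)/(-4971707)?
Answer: -16259138731638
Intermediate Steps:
s(b) = 0
-4317282/(1/3766059) + s(-586)/(-4971707) = -4317282/(1/3766059) + 0/(-4971707) = -4317282/1/3766059 + 0*(-1/4971707) = -4317282*3766059 + 0 = -16259138731638 + 0 = -16259138731638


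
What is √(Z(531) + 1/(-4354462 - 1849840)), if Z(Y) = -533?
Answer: I*√20516962648944034/6204302 ≈ 23.087*I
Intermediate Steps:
√(Z(531) + 1/(-4354462 - 1849840)) = √(-533 + 1/(-4354462 - 1849840)) = √(-533 + 1/(-6204302)) = √(-533 - 1/6204302) = √(-3306892967/6204302) = I*√20516962648944034/6204302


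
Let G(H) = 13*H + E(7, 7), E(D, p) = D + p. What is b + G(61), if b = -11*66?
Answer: 81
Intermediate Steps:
b = -726
G(H) = 14 + 13*H (G(H) = 13*H + (7 + 7) = 13*H + 14 = 14 + 13*H)
b + G(61) = -726 + (14 + 13*61) = -726 + (14 + 793) = -726 + 807 = 81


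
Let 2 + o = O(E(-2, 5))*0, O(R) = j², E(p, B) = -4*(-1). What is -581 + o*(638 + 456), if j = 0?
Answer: -2769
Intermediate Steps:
E(p, B) = 4
O(R) = 0 (O(R) = 0² = 0)
o = -2 (o = -2 + 0*0 = -2 + 0 = -2)
-581 + o*(638 + 456) = -581 - 2*(638 + 456) = -581 - 2*1094 = -581 - 2188 = -2769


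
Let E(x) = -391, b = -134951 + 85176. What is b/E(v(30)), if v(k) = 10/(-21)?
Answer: 49775/391 ≈ 127.30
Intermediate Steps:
v(k) = -10/21 (v(k) = 10*(-1/21) = -10/21)
b = -49775
b/E(v(30)) = -49775/(-391) = -49775*(-1/391) = 49775/391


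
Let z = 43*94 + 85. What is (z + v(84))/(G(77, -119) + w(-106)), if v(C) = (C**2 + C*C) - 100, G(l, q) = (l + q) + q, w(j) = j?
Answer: -18139/267 ≈ -67.936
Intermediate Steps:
z = 4127 (z = 4042 + 85 = 4127)
G(l, q) = l + 2*q
v(C) = -100 + 2*C**2 (v(C) = (C**2 + C**2) - 100 = 2*C**2 - 100 = -100 + 2*C**2)
(z + v(84))/(G(77, -119) + w(-106)) = (4127 + (-100 + 2*84**2))/((77 + 2*(-119)) - 106) = (4127 + (-100 + 2*7056))/((77 - 238) - 106) = (4127 + (-100 + 14112))/(-161 - 106) = (4127 + 14012)/(-267) = 18139*(-1/267) = -18139/267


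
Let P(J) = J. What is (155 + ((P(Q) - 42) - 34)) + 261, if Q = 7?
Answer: 347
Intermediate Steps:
(155 + ((P(Q) - 42) - 34)) + 261 = (155 + ((7 - 42) - 34)) + 261 = (155 + (-35 - 34)) + 261 = (155 - 69) + 261 = 86 + 261 = 347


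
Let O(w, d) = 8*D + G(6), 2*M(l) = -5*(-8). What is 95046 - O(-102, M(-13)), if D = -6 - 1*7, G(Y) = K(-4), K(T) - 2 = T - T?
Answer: 95148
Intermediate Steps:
M(l) = 20 (M(l) = (-5*(-8))/2 = (1/2)*40 = 20)
K(T) = 2 (K(T) = 2 + (T - T) = 2 + 0 = 2)
G(Y) = 2
D = -13 (D = -6 - 7 = -13)
O(w, d) = -102 (O(w, d) = 8*(-13) + 2 = -104 + 2 = -102)
95046 - O(-102, M(-13)) = 95046 - 1*(-102) = 95046 + 102 = 95148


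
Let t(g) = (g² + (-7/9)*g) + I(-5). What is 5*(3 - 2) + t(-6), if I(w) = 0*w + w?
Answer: 122/3 ≈ 40.667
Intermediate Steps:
I(w) = w (I(w) = 0 + w = w)
t(g) = -5 + g² - 7*g/9 (t(g) = (g² + (-7/9)*g) - 5 = (g² + (-7*⅑)*g) - 5 = (g² - 7*g/9) - 5 = -5 + g² - 7*g/9)
5*(3 - 2) + t(-6) = 5*(3 - 2) + (-5 + (-6)² - 7/9*(-6)) = 5*1 + (-5 + 36 + 14/3) = 5 + 107/3 = 122/3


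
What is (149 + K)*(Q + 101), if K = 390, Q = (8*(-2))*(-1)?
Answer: 63063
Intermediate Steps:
Q = 16 (Q = -16*(-1) = 16)
(149 + K)*(Q + 101) = (149 + 390)*(16 + 101) = 539*117 = 63063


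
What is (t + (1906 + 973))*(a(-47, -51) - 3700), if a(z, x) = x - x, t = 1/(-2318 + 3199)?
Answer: -9384680000/881 ≈ -1.0652e+7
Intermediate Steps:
t = 1/881 ≈ 0.0011351
a(z, x) = 0
(t + (1906 + 973))*(a(-47, -51) - 3700) = (1/881 + (1906 + 973))*(0 - 3700) = (1/881 + 2879)*(-3700) = (2536400/881)*(-3700) = -9384680000/881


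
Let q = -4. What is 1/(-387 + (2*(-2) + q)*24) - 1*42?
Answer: -24319/579 ≈ -42.002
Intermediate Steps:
1/(-387 + (2*(-2) + q)*24) - 1*42 = 1/(-387 + (2*(-2) - 4)*24) - 1*42 = 1/(-387 + (-4 - 4)*24) - 42 = 1/(-387 - 8*24) - 42 = 1/(-387 - 192) - 42 = 1/(-579) - 42 = -1/579 - 42 = -24319/579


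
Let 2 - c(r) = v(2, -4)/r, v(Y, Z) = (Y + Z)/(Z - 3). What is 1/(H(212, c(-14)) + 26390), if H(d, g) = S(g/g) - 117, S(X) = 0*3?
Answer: 1/26273 ≈ 3.8062e-5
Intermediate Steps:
v(Y, Z) = (Y + Z)/(-3 + Z)
S(X) = 0
c(r) = 2 - 2/(7*r) (c(r) = 2 - (2 - 4)/(-3 - 4)/r = 2 - -2/(-7)/r = 2 - (-⅐*(-2))/r = 2 - 2/(7*r))
H(d, g) = -117 (H(d, g) = 0 - 117 = -117)
1/(H(212, c(-14)) + 26390) = 1/(-117 + 26390) = 1/26273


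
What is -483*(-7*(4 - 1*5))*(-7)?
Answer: 23667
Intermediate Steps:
-483*(-7*(4 - 1*5))*(-7) = -483*(-7*(4 - 5))*(-7) = -483*(-7*(-1))*(-7) = -3381*(-7) = -483*(-49) = 23667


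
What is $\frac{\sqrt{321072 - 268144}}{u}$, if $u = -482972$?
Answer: $- \frac{2 \sqrt{827}}{120743} \approx -0.00047634$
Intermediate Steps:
$\frac{\sqrt{321072 - 268144}}{u} = \frac{\sqrt{321072 - 268144}}{-482972} = \sqrt{321072 - 268144} \left(- \frac{1}{482972}\right) = \sqrt{52928} \left(- \frac{1}{482972}\right) = 8 \sqrt{827} \left(- \frac{1}{482972}\right) = - \frac{2 \sqrt{827}}{120743}$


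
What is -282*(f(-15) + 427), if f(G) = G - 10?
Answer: -113364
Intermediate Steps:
f(G) = -10 + G
-282*(f(-15) + 427) = -282*((-10 - 15) + 427) = -282*(-25 + 427) = -282*402 = -113364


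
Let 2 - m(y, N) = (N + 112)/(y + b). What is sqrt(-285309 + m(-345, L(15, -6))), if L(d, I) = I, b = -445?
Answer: 2*I*sqrt(11128750935)/395 ≈ 534.14*I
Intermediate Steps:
m(y, N) = 2 - (112 + N)/(-445 + y) (m(y, N) = 2 - (N + 112)/(y - 445) = 2 - (112 + N)/(-445 + y))
sqrt(-285309 + m(-345, L(15, -6))) = sqrt(-285309 + (-1002 - 1*(-6) + 2*(-345))/(-445 - 345)) = sqrt(-285309 + (-1002 + 6 - 690)/(-790)) = sqrt(-285309 - 1/790*(-1686)) = sqrt(-285309 + 843/395) = sqrt(-112696212/395) = 2*I*sqrt(11128750935)/395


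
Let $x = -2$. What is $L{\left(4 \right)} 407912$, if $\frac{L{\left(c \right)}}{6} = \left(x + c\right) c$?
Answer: $19579776$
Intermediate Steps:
$L{\left(c \right)} = 6 c \left(-2 + c\right)$ ($L{\left(c \right)} = 6 \left(-2 + c\right) c = 6 c \left(-2 + c\right)$)
$L{\left(4 \right)} 407912 = 6 \cdot 4 \left(-2 + 4\right) 407912 = 6 \cdot 4 \cdot 2 \cdot 407912 = 48 \cdot 407912 = 19579776$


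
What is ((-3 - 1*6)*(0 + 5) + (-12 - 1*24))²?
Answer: 6561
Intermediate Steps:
((-3 - 1*6)*(0 + 5) + (-12 - 1*24))² = ((-3 - 6)*5 + (-12 - 24))² = (-9*5 - 36)² = (-45 - 36)² = (-81)² = 6561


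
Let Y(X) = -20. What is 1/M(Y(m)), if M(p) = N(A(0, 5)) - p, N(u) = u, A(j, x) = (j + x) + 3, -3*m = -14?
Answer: 1/28 ≈ 0.035714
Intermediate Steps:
m = 14/3 (m = -⅓*(-14) = 14/3 ≈ 4.6667)
A(j, x) = 3 + j + x
M(p) = 8 - p (M(p) = (3 + 0 + 5) - p = 8 - p)
1/M(Y(m)) = 1/(8 - 1*(-20)) = 1/(8 + 20) = 1/28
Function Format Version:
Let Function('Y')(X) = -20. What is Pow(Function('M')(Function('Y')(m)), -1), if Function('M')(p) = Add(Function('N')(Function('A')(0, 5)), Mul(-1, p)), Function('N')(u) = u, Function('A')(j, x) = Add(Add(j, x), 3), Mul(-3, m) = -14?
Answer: Rational(1, 28) ≈ 0.035714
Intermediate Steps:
m = Rational(14, 3) (m = Mul(Rational(-1, 3), -14) = Rational(14, 3) ≈ 4.6667)
Function('A')(j, x) = Add(3, j, x)
Function('M')(p) = Add(8, Mul(-1, p)) (Function('M')(p) = Add(Add(3, 0, 5), Mul(-1, p)) = Add(8, Mul(-1, p)))
Pow(Function('M')(Function('Y')(m)), -1) = Pow(Add(8, Mul(-1, -20)), -1) = Pow(Add(8, 20), -1) = Pow(28, -1) = Rational(1, 28)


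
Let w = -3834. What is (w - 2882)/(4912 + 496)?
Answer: -1679/1352 ≈ -1.2419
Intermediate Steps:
(w - 2882)/(4912 + 496) = (-3834 - 2882)/(4912 + 496) = -6716/5408 = -6716*1/5408 = -1679/1352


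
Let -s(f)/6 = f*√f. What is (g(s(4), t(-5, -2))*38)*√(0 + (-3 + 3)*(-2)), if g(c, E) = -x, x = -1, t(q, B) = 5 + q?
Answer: 0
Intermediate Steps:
s(f) = -6*f^(3/2) (s(f) = -6*f*√f = -6*f^(3/2))
g(c, E) = 1 (g(c, E) = -1*(-1) = 1)
(g(s(4), t(-5, -2))*38)*√(0 + (-3 + 3)*(-2)) = (1*38)*√(0 + (-3 + 3)*(-2)) = 38*√(0 + 0*(-2)) = 38*√(0 + 0) = 38*√0 = 38*0 = 0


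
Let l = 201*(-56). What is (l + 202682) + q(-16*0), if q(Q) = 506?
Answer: 191932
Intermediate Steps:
l = -11256
(l + 202682) + q(-16*0) = (-11256 + 202682) + 506 = 191426 + 506 = 191932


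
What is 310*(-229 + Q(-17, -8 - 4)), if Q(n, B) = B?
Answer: -74710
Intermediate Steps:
310*(-229 + Q(-17, -8 - 4)) = 310*(-229 + (-8 - 4)) = 310*(-229 - 12) = 310*(-241) = -74710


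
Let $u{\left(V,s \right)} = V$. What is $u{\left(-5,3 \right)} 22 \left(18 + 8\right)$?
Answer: $-2860$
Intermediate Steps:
$u{\left(-5,3 \right)} 22 \left(18 + 8\right) = \left(-5\right) 22 \left(18 + 8\right) = \left(-110\right) 26 = -2860$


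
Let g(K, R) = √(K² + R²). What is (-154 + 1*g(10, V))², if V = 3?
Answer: (154 - √109)² ≈ 20609.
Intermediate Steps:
(-154 + 1*g(10, V))² = (-154 + 1*√(10² + 3²))² = (-154 + 1*√(100 + 9))² = (-154 + 1*√109)² = (-154 + √109)²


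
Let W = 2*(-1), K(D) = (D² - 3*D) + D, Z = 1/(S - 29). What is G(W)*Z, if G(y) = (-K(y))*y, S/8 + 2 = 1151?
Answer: 16/9163 ≈ 0.0017462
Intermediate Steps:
S = 9192 (S = -16 + 8*1151 = -16 + 9208 = 9192)
Z = 1/9163 (Z = 1/(9192 - 29) = 1/9163 ≈ 0.00010913)
K(D) = D² - 2*D
W = -2
G(y) = -y²*(-2 + y) (G(y) = (-y*(-2 + y))*y = -y²*(-2 + y))
G(W)*Z = ((-2)²*(2 - 1*(-2)))*(1/9163) = (4*(2 + 2))*(1/9163) = (4*4)*(1/9163) = 16*(1/9163) = 16/9163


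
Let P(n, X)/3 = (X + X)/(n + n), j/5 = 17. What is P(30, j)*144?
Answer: 1224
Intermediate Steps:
j = 85 (j = 5*17 = 85)
P(n, X) = 3*X/n (P(n, X) = 3*((X + X)/(n + n)) = 3*((2*X)/((2*n))) = 3*((2*X)*(1/(2*n))) = 3*(X/n) = 3*X/n)
P(30, j)*144 = (3*85/30)*144 = (3*85*(1/30))*144 = (17/2)*144 = 1224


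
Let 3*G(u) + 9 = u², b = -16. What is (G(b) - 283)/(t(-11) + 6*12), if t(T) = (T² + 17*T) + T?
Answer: 602/15 ≈ 40.133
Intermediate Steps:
t(T) = T² + 18*T
G(u) = -3 + u²/3
(G(b) - 283)/(t(-11) + 6*12) = ((-3 + (⅓)*(-16)²) - 283)/(-11*(18 - 11) + 6*12) = ((-3 + (⅓)*256) - 283)/(-11*7 + 72) = ((-3 + 256/3) - 283)/(-77 + 72) = (247/3 - 283)/(-5) = -602/3*(-⅕) = 602/15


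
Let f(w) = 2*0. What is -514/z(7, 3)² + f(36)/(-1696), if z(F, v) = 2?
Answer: -257/2 ≈ -128.50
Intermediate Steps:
f(w) = 0
-514/z(7, 3)² + f(36)/(-1696) = -514/(2²) + 0/(-1696) = -514/4 + 0*(-1/1696) = -514*¼ + 0 = -257/2 + 0 = -257/2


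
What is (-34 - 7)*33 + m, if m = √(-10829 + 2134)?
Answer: -1353 + I*√8695 ≈ -1353.0 + 93.247*I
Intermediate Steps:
m = I*√8695 (m = √(-8695) = I*√8695 ≈ 93.247*I)
(-34 - 7)*33 + m = (-34 - 7)*33 + I*√8695 = -41*33 + I*√8695 = -1353 + I*√8695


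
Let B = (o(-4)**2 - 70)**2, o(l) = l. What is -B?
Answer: -2916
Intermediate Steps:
B = 2916 (B = ((-4)**2 - 70)**2 = (16 - 70)**2 = (-54)**2 = 2916)
-B = -1*2916 = -2916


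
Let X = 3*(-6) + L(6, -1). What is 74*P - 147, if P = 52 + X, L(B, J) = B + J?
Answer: 2739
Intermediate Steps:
X = -13 (X = 3*(-6) + (6 - 1) = -18 + 5 = -13)
P = 39 (P = 52 - 13 = 39)
74*P - 147 = 74*39 - 147 = 2886 - 147 = 2739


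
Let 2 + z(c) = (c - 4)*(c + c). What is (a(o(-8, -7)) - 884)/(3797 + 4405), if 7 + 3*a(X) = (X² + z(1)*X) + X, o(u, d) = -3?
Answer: -2629/24606 ≈ -0.10684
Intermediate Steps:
z(c) = -2 + 2*c*(-4 + c) (z(c) = -2 + (c - 4)*(c + c) = -2 + (-4 + c)*(2*c) = -2 + 2*c*(-4 + c))
a(X) = -7/3 - 7*X/3 + X²/3 (a(X) = -7/3 + ((X² + (-2 - 8*1 + 2*1²)*X) + X)/3 = -7/3 + ((X² + (-2 - 8 + 2*1)*X) + X)/3 = -7/3 + ((X² + (-2 - 8 + 2)*X) + X)/3 = -7/3 + ((X² - 8*X) + X)/3 = -7/3 + (X² - 7*X)/3 = -7/3 + (-7*X/3 + X²/3) = -7/3 - 7*X/3 + X²/3)
(a(o(-8, -7)) - 884)/(3797 + 4405) = ((-7/3 - 7/3*(-3) + (⅓)*(-3)²) - 884)/(3797 + 4405) = ((-7/3 + 7 + (⅓)*9) - 884)/8202 = ((-7/3 + 7 + 3) - 884)*(1/8202) = (23/3 - 884)*(1/8202) = -2629/3*1/8202 = -2629/24606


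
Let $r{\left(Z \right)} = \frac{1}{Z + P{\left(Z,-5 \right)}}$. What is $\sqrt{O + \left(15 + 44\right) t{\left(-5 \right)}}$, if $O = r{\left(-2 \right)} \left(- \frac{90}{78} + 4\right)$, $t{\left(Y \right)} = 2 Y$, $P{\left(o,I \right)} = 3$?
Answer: $\frac{i \sqrt{99229}}{13} \approx 24.231 i$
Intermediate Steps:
$r{\left(Z \right)} = \frac{1}{3 + Z}$ ($r{\left(Z \right)} = \frac{1}{Z + 3} = \frac{1}{3 + Z}$)
$O = \frac{37}{13}$ ($O = \frac{- \frac{90}{78} + 4}{3 - 2} = \frac{\left(-90\right) \frac{1}{78} + 4}{1} = 1 \left(- \frac{15}{13} + 4\right) = 1 \cdot \frac{37}{13} = \frac{37}{13} \approx 2.8462$)
$\sqrt{O + \left(15 + 44\right) t{\left(-5 \right)}} = \sqrt{\frac{37}{13} + \left(15 + 44\right) 2 \left(-5\right)} = \sqrt{\frac{37}{13} + 59 \left(-10\right)} = \sqrt{\frac{37}{13} - 590} = \sqrt{- \frac{7633}{13}} = \frac{i \sqrt{99229}}{13}$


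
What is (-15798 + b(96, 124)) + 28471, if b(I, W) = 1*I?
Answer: 12769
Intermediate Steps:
b(I, W) = I
(-15798 + b(96, 124)) + 28471 = (-15798 + 96) + 28471 = -15702 + 28471 = 12769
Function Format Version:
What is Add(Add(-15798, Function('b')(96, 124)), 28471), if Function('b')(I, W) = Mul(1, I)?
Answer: 12769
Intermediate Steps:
Function('b')(I, W) = I
Add(Add(-15798, Function('b')(96, 124)), 28471) = Add(Add(-15798, 96), 28471) = Add(-15702, 28471) = 12769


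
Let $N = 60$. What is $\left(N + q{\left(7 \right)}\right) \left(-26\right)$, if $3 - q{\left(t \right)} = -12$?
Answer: $-1950$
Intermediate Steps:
$q{\left(t \right)} = 15$ ($q{\left(t \right)} = 3 - -12 = 3 + 12 = 15$)
$\left(N + q{\left(7 \right)}\right) \left(-26\right) = \left(60 + 15\right) \left(-26\right) = 75 \left(-26\right) = -1950$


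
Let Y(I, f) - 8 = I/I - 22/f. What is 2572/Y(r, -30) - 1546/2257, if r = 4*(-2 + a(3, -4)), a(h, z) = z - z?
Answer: 43424672/164761 ≈ 263.56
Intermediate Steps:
a(h, z) = 0
r = -8 (r = 4*(-2 + 0) = 4*(-2) = -8)
Y(I, f) = 9 - 22/f (Y(I, f) = 8 + (I/I - 22/f) = 8 + (1 - 22/f) = 9 - 22/f)
2572/Y(r, -30) - 1546/2257 = 2572/(9 - 22/(-30)) - 1546/2257 = 2572/(9 - 22*(-1/30)) - 1546*1/2257 = 2572/(9 + 11/15) - 1546/2257 = 2572/(146/15) - 1546/2257 = 2572*(15/146) - 1546/2257 = 19290/73 - 1546/2257 = 43424672/164761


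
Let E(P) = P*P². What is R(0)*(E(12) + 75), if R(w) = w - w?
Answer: 0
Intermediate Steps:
R(w) = 0
E(P) = P³
R(0)*(E(12) + 75) = 0*(12³ + 75) = 0*(1728 + 75) = 0*1803 = 0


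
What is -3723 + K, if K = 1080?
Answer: -2643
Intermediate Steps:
-3723 + K = -3723 + 1080 = -2643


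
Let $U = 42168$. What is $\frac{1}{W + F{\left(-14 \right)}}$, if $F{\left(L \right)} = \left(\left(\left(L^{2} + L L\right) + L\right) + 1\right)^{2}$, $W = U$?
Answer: $\frac{1}{185809} \approx 5.3819 \cdot 10^{-6}$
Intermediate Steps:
$W = 42168$
$F{\left(L \right)} = \left(1 + L + 2 L^{2}\right)^{2}$ ($F{\left(L \right)} = \left(\left(\left(L^{2} + L^{2}\right) + L\right) + 1\right)^{2} = \left(\left(2 L^{2} + L\right) + 1\right)^{2} = \left(\left(L + 2 L^{2}\right) + 1\right)^{2} = \left(1 + L + 2 L^{2}\right)^{2}$)
$\frac{1}{W + F{\left(-14 \right)}} = \frac{1}{42168 + \left(1 - 14 + 2 \left(-14\right)^{2}\right)^{2}} = \frac{1}{42168 + \left(1 - 14 + 2 \cdot 196\right)^{2}} = \frac{1}{42168 + \left(1 - 14 + 392\right)^{2}} = \frac{1}{42168 + 379^{2}} = \frac{1}{42168 + 143641} = \frac{1}{185809}$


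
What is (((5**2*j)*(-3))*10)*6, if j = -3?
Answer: 13500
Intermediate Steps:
(((5**2*j)*(-3))*10)*6 = (((5**2*(-3))*(-3))*10)*6 = (((25*(-3))*(-3))*10)*6 = (-75*(-3)*10)*6 = (225*10)*6 = 2250*6 = 13500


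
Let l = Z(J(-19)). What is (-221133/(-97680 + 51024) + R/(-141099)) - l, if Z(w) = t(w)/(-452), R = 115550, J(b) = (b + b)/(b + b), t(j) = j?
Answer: 324248588023/82654665408 ≈ 3.9229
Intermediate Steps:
J(b) = 1 (J(b) = (2*b)/((2*b)) = (2*b)*(1/(2*b)) = 1)
Z(w) = -w/452 (Z(w) = w/(-452) = w*(-1/452) = -w/452)
l = -1/452 (l = -1/452*1 = -1/452 ≈ -0.0022124)
(-221133/(-97680 + 51024) + R/(-141099)) - l = (-221133/(-97680 + 51024) + 115550/(-141099)) - 1*(-1/452) = (-221133/(-46656) + 115550*(-1/141099)) + 1/452 = (-221133*(-1/46656) - 115550/141099) + 1/452 = (73711/15552 - 115550/141099) + 1/452 = 2867838263/731457216 + 1/452 = 324248588023/82654665408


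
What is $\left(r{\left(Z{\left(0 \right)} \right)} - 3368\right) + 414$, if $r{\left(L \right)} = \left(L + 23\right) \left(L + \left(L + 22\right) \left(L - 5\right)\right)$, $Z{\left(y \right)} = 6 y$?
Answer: $-5484$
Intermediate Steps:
$r{\left(L \right)} = \left(23 + L\right) \left(L + \left(-5 + L\right) \left(22 + L\right)\right)$ ($r{\left(L \right)} = \left(23 + L\right) \left(L + \left(22 + L\right) \left(-5 + L\right)\right) = \left(23 + L\right) \left(L + \left(-5 + L\right) \left(22 + L\right)\right)$)
$\left(r{\left(Z{\left(0 \right)} \right)} - 3368\right) + 414 = \left(\left(-2530 + \left(6 \cdot 0\right)^{3} + 41 \left(6 \cdot 0\right)^{2} + 304 \cdot 6 \cdot 0\right) - 3368\right) + 414 = \left(\left(-2530 + 0^{3} + 41 \cdot 0^{2} + 304 \cdot 0\right) - 3368\right) + 414 = \left(\left(-2530 + 0 + 41 \cdot 0 + 0\right) - 3368\right) + 414 = \left(\left(-2530 + 0 + 0 + 0\right) - 3368\right) + 414 = \left(-2530 - 3368\right) + 414 = -5898 + 414 = -5484$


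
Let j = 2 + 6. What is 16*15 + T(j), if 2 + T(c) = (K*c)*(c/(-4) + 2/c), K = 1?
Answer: 224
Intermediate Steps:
j = 8
T(c) = -2 + c*(2/c - c/4) (T(c) = -2 + (1*c)*(c/(-4) + 2/c) = -2 + c*(c*(-¼) + 2/c) = -2 + c*(-c/4 + 2/c) = -2 + c*(2/c - c/4))
16*15 + T(j) = 16*15 - ¼*8² = 240 - ¼*64 = 240 - 16 = 224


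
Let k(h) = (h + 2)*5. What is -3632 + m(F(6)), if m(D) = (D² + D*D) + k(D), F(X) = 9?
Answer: -3415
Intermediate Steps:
k(h) = 10 + 5*h (k(h) = (2 + h)*5 = 10 + 5*h)
m(D) = 10 + 2*D² + 5*D (m(D) = (D² + D*D) + (10 + 5*D) = (D² + D²) + (10 + 5*D) = 2*D² + (10 + 5*D) = 10 + 2*D² + 5*D)
-3632 + m(F(6)) = -3632 + (10 + 2*9² + 5*9) = -3632 + (10 + 2*81 + 45) = -3632 + (10 + 162 + 45) = -3632 + 217 = -3415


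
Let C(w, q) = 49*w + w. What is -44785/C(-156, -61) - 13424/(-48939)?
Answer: 3925539/652520 ≈ 6.0160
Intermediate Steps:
C(w, q) = 50*w
-44785/C(-156, -61) - 13424/(-48939) = -44785/(50*(-156)) - 13424/(-48939) = -44785/(-7800) - 13424*(-1/48939) = -44785*(-1/7800) + 13424/48939 = 689/120 + 13424/48939 = 3925539/652520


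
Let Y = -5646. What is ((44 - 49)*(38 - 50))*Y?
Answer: -338760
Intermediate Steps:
((44 - 49)*(38 - 50))*Y = ((44 - 49)*(38 - 50))*(-5646) = -5*(-12)*(-5646) = 60*(-5646) = -338760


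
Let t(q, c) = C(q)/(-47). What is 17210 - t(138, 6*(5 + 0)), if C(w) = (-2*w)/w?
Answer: 808868/47 ≈ 17210.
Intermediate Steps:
C(w) = -2
t(q, c) = 2/47 (t(q, c) = -2/(-47) = -2*(-1/47) = 2/47)
17210 - t(138, 6*(5 + 0)) = 17210 - 1*2/47 = 17210 - 2/47 = 808868/47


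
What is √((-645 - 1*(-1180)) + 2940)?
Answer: 5*√139 ≈ 58.949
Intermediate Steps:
√((-645 - 1*(-1180)) + 2940) = √((-645 + 1180) + 2940) = √(535 + 2940) = √3475 = 5*√139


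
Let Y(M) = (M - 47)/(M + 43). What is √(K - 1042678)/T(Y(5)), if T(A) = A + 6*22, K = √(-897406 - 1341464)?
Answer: 8*√(-1042678 + I*√2238870)/1049 ≈ 0.0055876 + 7.7874*I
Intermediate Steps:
Y(M) = (-47 + M)/(43 + M)
K = I*√2238870 (K = √(-2238870) = I*√2238870 ≈ 1496.3*I)
T(A) = 132 + A (T(A) = A + 132 = 132 + A)
√(K - 1042678)/T(Y(5)) = √(I*√2238870 - 1042678)/(132 + (-47 + 5)/(43 + 5)) = √(-1042678 + I*√2238870)/(132 - 42/48) = √(-1042678 + I*√2238870)/(132 + (1/48)*(-42)) = √(-1042678 + I*√2238870)/(132 - 7/8) = √(-1042678 + I*√2238870)/(1049/8) = √(-1042678 + I*√2238870)*(8/1049) = 8*√(-1042678 + I*√2238870)/1049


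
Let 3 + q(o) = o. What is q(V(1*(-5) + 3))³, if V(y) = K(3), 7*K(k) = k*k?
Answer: -1728/343 ≈ -5.0379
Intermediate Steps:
K(k) = k²/7 (K(k) = (k*k)/7 = k²/7)
V(y) = 9/7 (V(y) = (⅐)*3² = (⅐)*9 = 9/7)
q(o) = -3 + o
q(V(1*(-5) + 3))³ = (-3 + 9/7)³ = (-12/7)³ = -1728/343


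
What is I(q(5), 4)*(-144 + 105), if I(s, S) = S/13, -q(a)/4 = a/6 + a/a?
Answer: -12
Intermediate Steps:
q(a) = -4 - 2*a/3 (q(a) = -4*(a/6 + a/a) = -4*(a*(⅙) + 1) = -4*(a/6 + 1) = -4*(1 + a/6) = -4 - 2*a/3)
I(s, S) = S/13 (I(s, S) = S*(1/13) = S/13)
I(q(5), 4)*(-144 + 105) = ((1/13)*4)*(-144 + 105) = (4/13)*(-39) = -12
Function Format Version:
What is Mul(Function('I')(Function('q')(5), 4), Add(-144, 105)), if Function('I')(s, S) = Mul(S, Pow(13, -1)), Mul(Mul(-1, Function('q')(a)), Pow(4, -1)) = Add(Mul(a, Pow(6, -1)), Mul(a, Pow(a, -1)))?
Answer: -12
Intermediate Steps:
Function('q')(a) = Add(-4, Mul(Rational(-2, 3), a)) (Function('q')(a) = Mul(-4, Add(Mul(a, Pow(6, -1)), Mul(a, Pow(a, -1)))) = Mul(-4, Add(Mul(a, Rational(1, 6)), 1)) = Mul(-4, Add(Mul(Rational(1, 6), a), 1)) = Mul(-4, Add(1, Mul(Rational(1, 6), a))) = Add(-4, Mul(Rational(-2, 3), a)))
Function('I')(s, S) = Mul(Rational(1, 13), S) (Function('I')(s, S) = Mul(S, Rational(1, 13)) = Mul(Rational(1, 13), S))
Mul(Function('I')(Function('q')(5), 4), Add(-144, 105)) = Mul(Mul(Rational(1, 13), 4), Add(-144, 105)) = Mul(Rational(4, 13), -39) = -12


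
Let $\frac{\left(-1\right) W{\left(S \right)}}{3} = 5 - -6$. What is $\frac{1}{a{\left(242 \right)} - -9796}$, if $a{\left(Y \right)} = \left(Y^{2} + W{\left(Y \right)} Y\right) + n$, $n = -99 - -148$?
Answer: $\frac{1}{60423} \approx 1.655 \cdot 10^{-5}$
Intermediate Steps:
$W{\left(S \right)} = -33$ ($W{\left(S \right)} = - 3 \left(5 - -6\right) = - 3 \left(5 + 6\right) = \left(-3\right) 11 = -33$)
$n = 49$ ($n = -99 + 148 = 49$)
$a{\left(Y \right)} = 49 + Y^{2} - 33 Y$ ($a{\left(Y \right)} = \left(Y^{2} - 33 Y\right) + 49 = 49 + Y^{2} - 33 Y$)
$\frac{1}{a{\left(242 \right)} - -9796} = \frac{1}{\left(49 + 242^{2} - 7986\right) - -9796} = \frac{1}{\left(49 + 58564 - 7986\right) + \left(-28732 + 38528\right)} = \frac{1}{50627 + 9796} = \frac{1}{60423}$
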